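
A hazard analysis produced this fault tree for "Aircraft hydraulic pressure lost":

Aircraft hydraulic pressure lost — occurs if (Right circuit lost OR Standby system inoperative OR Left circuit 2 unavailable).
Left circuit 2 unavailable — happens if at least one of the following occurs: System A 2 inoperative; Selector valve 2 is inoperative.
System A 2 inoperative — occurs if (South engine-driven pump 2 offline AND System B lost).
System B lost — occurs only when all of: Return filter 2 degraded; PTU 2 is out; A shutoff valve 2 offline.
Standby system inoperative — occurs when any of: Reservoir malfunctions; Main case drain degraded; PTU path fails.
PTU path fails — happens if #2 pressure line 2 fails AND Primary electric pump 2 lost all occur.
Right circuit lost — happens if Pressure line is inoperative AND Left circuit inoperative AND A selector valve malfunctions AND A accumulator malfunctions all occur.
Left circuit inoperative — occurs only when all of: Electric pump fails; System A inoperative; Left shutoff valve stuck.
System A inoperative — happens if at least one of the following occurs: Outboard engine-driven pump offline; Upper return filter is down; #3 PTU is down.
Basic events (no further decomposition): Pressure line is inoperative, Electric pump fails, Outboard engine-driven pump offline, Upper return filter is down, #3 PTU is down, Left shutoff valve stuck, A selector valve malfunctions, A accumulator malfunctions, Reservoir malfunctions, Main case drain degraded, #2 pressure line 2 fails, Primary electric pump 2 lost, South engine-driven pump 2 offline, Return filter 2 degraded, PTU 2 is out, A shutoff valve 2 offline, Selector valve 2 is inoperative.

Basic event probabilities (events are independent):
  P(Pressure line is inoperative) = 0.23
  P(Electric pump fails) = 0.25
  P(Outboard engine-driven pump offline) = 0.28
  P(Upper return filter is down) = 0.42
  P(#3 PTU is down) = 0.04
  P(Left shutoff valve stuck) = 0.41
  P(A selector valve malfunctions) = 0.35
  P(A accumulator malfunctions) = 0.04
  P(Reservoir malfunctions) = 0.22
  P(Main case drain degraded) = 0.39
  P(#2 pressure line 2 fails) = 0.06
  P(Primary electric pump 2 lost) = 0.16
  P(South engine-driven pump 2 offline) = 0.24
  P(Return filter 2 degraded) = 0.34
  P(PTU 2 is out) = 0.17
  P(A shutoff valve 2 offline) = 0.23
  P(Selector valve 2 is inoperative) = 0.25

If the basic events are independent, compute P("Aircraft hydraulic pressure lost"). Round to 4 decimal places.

0.6478

P(System A inoperative) [OR] = 1 − (1−0.28) × (1−0.42) × (1−0.04) = 0.599104
P(Left circuit inoperative) [AND] = 0.25 × 0.599104 × 0.41 = 0.061408
P(Right circuit lost) [AND] = 0.23 × 0.061408 × 0.35 × 0.04 = 0.000198
P(PTU path fails) [AND] = 0.06 × 0.16 = 0.009600
P(Standby system inoperative) [OR] = 1 − (1−0.22) × (1−0.39) × (1−0.009600) = 0.528768
P(System B lost) [AND] = 0.34 × 0.17 × 0.23 = 0.013294
P(System A 2 inoperative) [AND] = 0.24 × 0.013294 = 0.003191
P(Left circuit 2 unavailable) [OR] = 1 − (1−0.003191) × (1−0.25) = 0.252393
P(Aircraft hydraulic pressure lost) [OR] = 1 − (1−0.000198) × (1−0.528768) × (1−0.252393) = 0.647773
Rounded to 4 decimal places: P(Aircraft hydraulic pressure lost) ≈ 0.6478.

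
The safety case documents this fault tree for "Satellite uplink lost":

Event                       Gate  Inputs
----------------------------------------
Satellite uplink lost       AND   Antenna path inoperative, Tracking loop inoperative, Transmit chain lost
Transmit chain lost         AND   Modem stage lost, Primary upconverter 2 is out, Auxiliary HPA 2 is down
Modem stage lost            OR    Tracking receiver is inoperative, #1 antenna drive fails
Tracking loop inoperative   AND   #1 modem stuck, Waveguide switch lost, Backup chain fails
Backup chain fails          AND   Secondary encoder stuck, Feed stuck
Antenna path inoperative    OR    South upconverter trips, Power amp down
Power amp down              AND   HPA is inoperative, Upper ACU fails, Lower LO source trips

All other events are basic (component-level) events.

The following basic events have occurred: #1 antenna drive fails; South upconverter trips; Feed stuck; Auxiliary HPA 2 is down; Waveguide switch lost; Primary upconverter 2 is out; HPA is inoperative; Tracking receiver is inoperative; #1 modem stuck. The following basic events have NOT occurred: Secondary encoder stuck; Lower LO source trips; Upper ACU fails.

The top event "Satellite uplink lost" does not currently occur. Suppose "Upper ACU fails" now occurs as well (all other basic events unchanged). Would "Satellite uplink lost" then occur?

No

Counterfactual: set "Upper ACU fails" to occurred.
Power amp down [AND]: HPA is inoperative=occurs, Upper ACU fails=occurs, Lower LO source trips=not → not all inputs occur → does not occur.
Antenna path inoperative [OR]: South upconverter trips=occurs, Power amp down=not → at least one input occurs → occurs.
Backup chain fails [AND]: Secondary encoder stuck=not, Feed stuck=occurs → not all inputs occur → does not occur.
Tracking loop inoperative [AND]: #1 modem stuck=occurs, Waveguide switch lost=occurs, Backup chain fails=not → not all inputs occur → does not occur.
Modem stage lost [OR]: Tracking receiver is inoperative=occurs, #1 antenna drive fails=occurs → at least one input occurs → occurs.
Transmit chain lost [AND]: Modem stage lost=occurs, Primary upconverter 2 is out=occurs, Auxiliary HPA 2 is down=occurs → all inputs occur → occurs.
Satellite uplink lost [AND]: Antenna path inoperative=occurs, Tracking loop inoperative=not, Transmit chain lost=occurs → not all inputs occur → does not occur.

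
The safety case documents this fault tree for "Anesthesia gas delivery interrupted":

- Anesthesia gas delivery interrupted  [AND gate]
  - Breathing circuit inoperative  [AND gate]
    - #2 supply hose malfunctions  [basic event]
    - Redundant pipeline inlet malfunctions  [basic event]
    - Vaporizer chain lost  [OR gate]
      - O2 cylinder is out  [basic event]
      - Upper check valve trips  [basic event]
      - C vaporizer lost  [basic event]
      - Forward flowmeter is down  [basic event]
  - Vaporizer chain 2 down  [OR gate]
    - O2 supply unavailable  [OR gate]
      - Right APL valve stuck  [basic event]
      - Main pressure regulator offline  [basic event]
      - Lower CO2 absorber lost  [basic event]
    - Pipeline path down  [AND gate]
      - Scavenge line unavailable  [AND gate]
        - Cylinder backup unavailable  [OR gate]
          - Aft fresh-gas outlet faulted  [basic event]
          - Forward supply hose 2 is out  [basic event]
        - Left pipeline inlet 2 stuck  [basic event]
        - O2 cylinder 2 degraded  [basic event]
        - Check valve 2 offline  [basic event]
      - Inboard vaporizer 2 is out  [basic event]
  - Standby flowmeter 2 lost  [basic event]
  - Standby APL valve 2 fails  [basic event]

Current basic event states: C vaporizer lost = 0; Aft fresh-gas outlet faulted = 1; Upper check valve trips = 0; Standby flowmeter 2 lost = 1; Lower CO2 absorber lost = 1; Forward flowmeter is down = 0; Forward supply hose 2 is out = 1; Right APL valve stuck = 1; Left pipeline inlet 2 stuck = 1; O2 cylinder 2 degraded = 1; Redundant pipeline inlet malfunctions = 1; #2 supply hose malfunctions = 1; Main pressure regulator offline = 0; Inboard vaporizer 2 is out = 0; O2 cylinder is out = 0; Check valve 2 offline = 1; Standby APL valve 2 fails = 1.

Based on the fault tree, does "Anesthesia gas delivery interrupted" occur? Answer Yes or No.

Vaporizer chain lost [OR]: O2 cylinder is out=not, Upper check valve trips=not, C vaporizer lost=not, Forward flowmeter is down=not → no input occurs → does not occur.
Breathing circuit inoperative [AND]: #2 supply hose malfunctions=occurs, Redundant pipeline inlet malfunctions=occurs, Vaporizer chain lost=not → not all inputs occur → does not occur.
O2 supply unavailable [OR]: Right APL valve stuck=occurs, Main pressure regulator offline=not, Lower CO2 absorber lost=occurs → at least one input occurs → occurs.
Cylinder backup unavailable [OR]: Aft fresh-gas outlet faulted=occurs, Forward supply hose 2 is out=occurs → at least one input occurs → occurs.
Scavenge line unavailable [AND]: Cylinder backup unavailable=occurs, Left pipeline inlet 2 stuck=occurs, O2 cylinder 2 degraded=occurs, Check valve 2 offline=occurs → all inputs occur → occurs.
Pipeline path down [AND]: Scavenge line unavailable=occurs, Inboard vaporizer 2 is out=not → not all inputs occur → does not occur.
Vaporizer chain 2 down [OR]: O2 supply unavailable=occurs, Pipeline path down=not → at least one input occurs → occurs.
Anesthesia gas delivery interrupted [AND]: Breathing circuit inoperative=not, Vaporizer chain 2 down=occurs, Standby flowmeter 2 lost=occurs, Standby APL valve 2 fails=occurs → not all inputs occur → does not occur.

No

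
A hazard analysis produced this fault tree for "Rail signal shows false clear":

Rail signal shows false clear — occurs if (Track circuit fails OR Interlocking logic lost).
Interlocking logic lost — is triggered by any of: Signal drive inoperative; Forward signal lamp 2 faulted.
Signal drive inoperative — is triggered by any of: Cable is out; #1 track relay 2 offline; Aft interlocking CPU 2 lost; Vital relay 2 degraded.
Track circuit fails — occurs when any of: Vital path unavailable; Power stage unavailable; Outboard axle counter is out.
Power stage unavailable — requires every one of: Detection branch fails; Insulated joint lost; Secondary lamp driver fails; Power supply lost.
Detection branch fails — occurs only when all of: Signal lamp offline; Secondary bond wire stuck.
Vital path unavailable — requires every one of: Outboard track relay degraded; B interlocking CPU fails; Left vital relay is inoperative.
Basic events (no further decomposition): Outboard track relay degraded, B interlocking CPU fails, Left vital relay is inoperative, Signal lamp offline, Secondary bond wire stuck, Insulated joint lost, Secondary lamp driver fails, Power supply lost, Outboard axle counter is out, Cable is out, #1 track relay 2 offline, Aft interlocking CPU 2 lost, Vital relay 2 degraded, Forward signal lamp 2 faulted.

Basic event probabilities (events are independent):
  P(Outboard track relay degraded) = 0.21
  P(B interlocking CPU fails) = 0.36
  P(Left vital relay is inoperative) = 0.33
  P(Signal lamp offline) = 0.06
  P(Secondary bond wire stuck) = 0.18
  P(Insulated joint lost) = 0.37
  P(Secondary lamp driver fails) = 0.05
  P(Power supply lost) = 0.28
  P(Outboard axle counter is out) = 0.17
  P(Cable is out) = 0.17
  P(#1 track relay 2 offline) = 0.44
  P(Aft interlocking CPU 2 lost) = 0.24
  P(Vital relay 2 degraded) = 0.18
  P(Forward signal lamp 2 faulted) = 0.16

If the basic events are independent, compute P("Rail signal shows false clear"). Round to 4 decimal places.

P(Vital path unavailable) [AND] = 0.21 × 0.36 × 0.33 = 0.024948
P(Detection branch fails) [AND] = 0.06 × 0.18 = 0.010800
P(Power stage unavailable) [AND] = 0.010800 × 0.37 × 0.05 × 0.28 = 0.000056
P(Track circuit fails) [OR] = 1 − (1−0.024948) × (1−0.000056) × (1−0.17) = 0.190752
P(Signal drive inoperative) [OR] = 1 − (1−0.17) × (1−0.44) × (1−0.24) × (1−0.18) = 0.710337
P(Interlocking logic lost) [OR] = 1 − (1−0.710337) × (1−0.16) = 0.756683
P(Rail signal shows false clear) [OR] = 1 − (1−0.190752) × (1−0.756683) = 0.803096
Rounded to 4 decimal places: P(Rail signal shows false clear) ≈ 0.8031.

0.8031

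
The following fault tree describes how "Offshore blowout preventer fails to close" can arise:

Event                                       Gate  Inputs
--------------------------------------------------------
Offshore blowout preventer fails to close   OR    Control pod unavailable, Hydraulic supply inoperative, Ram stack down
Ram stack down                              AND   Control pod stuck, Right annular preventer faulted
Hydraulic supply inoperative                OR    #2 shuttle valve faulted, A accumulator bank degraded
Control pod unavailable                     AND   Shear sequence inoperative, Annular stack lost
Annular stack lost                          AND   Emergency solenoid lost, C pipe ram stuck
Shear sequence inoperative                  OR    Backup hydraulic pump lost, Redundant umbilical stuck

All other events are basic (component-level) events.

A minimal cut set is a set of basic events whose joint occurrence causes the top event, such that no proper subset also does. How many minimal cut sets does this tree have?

5

Shear sequence inoperative [OR]: union of children's cut sets → 2 cut set(s).
Annular stack lost [AND]: one cut set from each child combined → 1 × 1 = 1 cut set(s).
Control pod unavailable [AND]: one cut set from each child combined → 2 × 1 = 2 cut set(s).
Hydraulic supply inoperative [OR]: union of children's cut sets → 2 cut set(s).
Ram stack down [AND]: one cut set from each child combined → 1 × 1 = 1 cut set(s).
Offshore blowout preventer fails to close [OR]: union of children's cut sets → 5 cut set(s).
Minimal cut sets: {Backup hydraulic pump lost, C pipe ram stuck, Emergency solenoid lost}; {C pipe ram stuck, Emergency solenoid lost, Redundant umbilical stuck}; {#2 shuttle valve faulted}; {A accumulator bank degraded}; {Control pod stuck, Right annular preventer faulted}.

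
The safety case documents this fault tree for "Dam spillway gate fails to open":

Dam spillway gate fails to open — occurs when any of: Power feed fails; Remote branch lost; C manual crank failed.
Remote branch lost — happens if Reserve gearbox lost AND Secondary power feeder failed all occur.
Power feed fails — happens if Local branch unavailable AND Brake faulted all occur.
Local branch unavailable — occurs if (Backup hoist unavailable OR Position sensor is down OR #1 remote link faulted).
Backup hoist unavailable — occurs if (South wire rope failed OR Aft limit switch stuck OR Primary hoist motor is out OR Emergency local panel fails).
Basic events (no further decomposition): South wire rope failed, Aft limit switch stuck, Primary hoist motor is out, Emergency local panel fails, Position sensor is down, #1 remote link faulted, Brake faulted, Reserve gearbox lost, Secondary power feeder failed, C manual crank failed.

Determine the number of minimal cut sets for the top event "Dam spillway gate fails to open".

Backup hoist unavailable [OR]: union of children's cut sets → 4 cut set(s).
Local branch unavailable [OR]: union of children's cut sets → 6 cut set(s).
Power feed fails [AND]: one cut set from each child combined → 6 × 1 = 6 cut set(s).
Remote branch lost [AND]: one cut set from each child combined → 1 × 1 = 1 cut set(s).
Dam spillway gate fails to open [OR]: union of children's cut sets → 8 cut set(s).
Minimal cut sets: {Brake faulted, South wire rope failed}; {Aft limit switch stuck, Brake faulted}; {Brake faulted, Primary hoist motor is out}; {Brake faulted, Emergency local panel fails}; {Brake faulted, Position sensor is down}; {#1 remote link faulted, Brake faulted}; {Reserve gearbox lost, Secondary power feeder failed}; {C manual crank failed}.

8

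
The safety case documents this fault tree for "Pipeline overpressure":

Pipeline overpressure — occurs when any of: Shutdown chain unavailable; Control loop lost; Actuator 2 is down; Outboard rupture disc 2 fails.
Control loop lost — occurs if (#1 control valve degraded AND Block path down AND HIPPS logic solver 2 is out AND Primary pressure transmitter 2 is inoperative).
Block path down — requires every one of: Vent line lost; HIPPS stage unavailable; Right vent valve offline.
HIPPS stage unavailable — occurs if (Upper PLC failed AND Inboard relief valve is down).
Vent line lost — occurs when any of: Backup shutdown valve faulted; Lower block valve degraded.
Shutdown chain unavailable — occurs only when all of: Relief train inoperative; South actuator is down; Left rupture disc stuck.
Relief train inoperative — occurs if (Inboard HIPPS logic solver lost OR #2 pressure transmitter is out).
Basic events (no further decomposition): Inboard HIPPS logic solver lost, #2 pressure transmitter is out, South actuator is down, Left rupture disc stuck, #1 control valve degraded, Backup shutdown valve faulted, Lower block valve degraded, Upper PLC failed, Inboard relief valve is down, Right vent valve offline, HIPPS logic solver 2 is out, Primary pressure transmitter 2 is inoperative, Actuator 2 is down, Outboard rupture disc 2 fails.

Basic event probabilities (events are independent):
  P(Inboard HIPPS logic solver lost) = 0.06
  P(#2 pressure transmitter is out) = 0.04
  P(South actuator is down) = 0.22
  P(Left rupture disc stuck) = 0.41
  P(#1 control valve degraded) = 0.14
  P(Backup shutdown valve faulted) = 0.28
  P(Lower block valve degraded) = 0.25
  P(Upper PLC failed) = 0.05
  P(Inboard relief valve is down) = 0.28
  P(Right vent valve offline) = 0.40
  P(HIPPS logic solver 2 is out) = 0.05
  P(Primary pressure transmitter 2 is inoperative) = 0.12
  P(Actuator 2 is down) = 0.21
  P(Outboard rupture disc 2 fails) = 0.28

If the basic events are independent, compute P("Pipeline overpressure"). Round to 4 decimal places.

0.4362

P(Relief train inoperative) [OR] = 1 − (1−0.06) × (1−0.04) = 0.097600
P(Shutdown chain unavailable) [AND] = 0.097600 × 0.22 × 0.41 = 0.008804
P(Vent line lost) [OR] = 1 − (1−0.28) × (1−0.25) = 0.460000
P(HIPPS stage unavailable) [AND] = 0.05 × 0.28 = 0.014000
P(Block path down) [AND] = 0.460000 × 0.014000 × 0.40 = 0.002576
P(Control loop lost) [AND] = 0.14 × 0.002576 × 0.05 × 0.12 = 0.000002
P(Pipeline overpressure) [OR] = 1 − (1−0.008804) × (1−0.000002) × (1−0.21) × (1−0.28) = 0.436209
Rounded to 4 decimal places: P(Pipeline overpressure) ≈ 0.4362.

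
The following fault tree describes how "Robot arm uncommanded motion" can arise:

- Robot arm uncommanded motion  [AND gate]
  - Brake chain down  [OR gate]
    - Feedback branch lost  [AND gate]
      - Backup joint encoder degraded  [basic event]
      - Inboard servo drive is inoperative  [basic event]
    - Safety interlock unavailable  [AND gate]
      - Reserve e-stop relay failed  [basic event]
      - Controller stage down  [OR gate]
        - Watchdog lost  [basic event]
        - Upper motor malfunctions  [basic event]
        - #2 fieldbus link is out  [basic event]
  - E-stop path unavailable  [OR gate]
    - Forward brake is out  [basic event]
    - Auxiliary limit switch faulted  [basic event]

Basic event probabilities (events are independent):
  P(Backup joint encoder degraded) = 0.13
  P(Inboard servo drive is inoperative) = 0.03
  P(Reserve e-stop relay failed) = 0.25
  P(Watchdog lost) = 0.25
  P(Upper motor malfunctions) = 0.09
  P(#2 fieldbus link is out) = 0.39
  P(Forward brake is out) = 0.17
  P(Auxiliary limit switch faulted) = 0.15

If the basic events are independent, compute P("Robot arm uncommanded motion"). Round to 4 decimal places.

P(Feedback branch lost) [AND] = 0.13 × 0.03 = 0.003900
P(Controller stage down) [OR] = 1 − (1−0.25) × (1−0.09) × (1−0.39) = 0.583675
P(Safety interlock unavailable) [AND] = 0.25 × 0.583675 = 0.145919
P(Brake chain down) [OR] = 1 − (1−0.003900) × (1−0.145919) = 0.149250
P(E-stop path unavailable) [OR] = 1 − (1−0.17) × (1−0.15) = 0.294500
P(Robot arm uncommanded motion) [AND] = 0.149250 × 0.294500 = 0.043954
Rounded to 4 decimal places: P(Robot arm uncommanded motion) ≈ 0.0440.

0.0440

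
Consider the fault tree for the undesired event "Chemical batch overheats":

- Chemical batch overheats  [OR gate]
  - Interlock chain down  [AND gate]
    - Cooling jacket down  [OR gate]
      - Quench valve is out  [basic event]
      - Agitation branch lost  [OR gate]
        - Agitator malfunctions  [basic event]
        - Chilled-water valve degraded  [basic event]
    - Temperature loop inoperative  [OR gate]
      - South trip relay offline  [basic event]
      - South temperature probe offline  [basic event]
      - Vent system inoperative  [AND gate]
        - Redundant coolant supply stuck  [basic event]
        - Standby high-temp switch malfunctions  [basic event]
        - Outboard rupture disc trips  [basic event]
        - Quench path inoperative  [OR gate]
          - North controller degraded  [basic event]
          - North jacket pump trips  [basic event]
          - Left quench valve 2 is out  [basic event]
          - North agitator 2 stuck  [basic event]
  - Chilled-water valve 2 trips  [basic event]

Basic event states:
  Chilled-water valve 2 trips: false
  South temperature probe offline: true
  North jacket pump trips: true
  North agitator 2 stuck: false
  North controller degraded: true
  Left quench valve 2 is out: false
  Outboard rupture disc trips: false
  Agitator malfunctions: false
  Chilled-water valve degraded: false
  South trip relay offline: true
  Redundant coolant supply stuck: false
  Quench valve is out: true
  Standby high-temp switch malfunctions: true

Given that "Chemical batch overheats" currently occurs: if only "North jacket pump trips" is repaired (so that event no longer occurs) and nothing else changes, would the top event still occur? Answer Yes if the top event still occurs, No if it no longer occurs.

Yes

Counterfactual: set "North jacket pump trips" to not occurred.
Agitation branch lost [OR]: Agitator malfunctions=not, Chilled-water valve degraded=not → no input occurs → does not occur.
Cooling jacket down [OR]: Quench valve is out=occurs, Agitation branch lost=not → at least one input occurs → occurs.
Quench path inoperative [OR]: North controller degraded=occurs, North jacket pump trips=not, Left quench valve 2 is out=not, North agitator 2 stuck=not → at least one input occurs → occurs.
Vent system inoperative [AND]: Redundant coolant supply stuck=not, Standby high-temp switch malfunctions=occurs, Outboard rupture disc trips=not, Quench path inoperative=occurs → not all inputs occur → does not occur.
Temperature loop inoperative [OR]: South trip relay offline=occurs, South temperature probe offline=occurs, Vent system inoperative=not → at least one input occurs → occurs.
Interlock chain down [AND]: Cooling jacket down=occurs, Temperature loop inoperative=occurs → all inputs occur → occurs.
Chemical batch overheats [OR]: Interlock chain down=occurs, Chilled-water valve 2 trips=not → at least one input occurs → occurs.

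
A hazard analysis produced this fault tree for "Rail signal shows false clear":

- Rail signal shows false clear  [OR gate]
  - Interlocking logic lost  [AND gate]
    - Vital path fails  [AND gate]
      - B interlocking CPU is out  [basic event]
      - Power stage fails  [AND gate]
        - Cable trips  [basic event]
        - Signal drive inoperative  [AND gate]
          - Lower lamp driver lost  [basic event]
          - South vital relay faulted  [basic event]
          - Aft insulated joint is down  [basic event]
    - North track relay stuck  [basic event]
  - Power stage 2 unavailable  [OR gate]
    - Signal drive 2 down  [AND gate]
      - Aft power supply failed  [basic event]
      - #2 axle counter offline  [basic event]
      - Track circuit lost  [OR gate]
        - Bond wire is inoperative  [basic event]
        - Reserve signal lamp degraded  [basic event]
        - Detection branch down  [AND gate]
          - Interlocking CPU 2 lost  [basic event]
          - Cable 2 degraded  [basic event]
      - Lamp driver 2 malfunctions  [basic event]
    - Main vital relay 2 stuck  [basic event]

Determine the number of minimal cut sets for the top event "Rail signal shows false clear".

Signal drive inoperative [AND]: one cut set from each child combined → 1 × 1 × 1 = 1 cut set(s).
Power stage fails [AND]: one cut set from each child combined → 1 × 1 = 1 cut set(s).
Vital path fails [AND]: one cut set from each child combined → 1 × 1 = 1 cut set(s).
Interlocking logic lost [AND]: one cut set from each child combined → 1 × 1 = 1 cut set(s).
Detection branch down [AND]: one cut set from each child combined → 1 × 1 = 1 cut set(s).
Track circuit lost [OR]: union of children's cut sets → 3 cut set(s).
Signal drive 2 down [AND]: one cut set from each child combined → 1 × 1 × 3 × 1 = 3 cut set(s).
Power stage 2 unavailable [OR]: union of children's cut sets → 4 cut set(s).
Rail signal shows false clear [OR]: union of children's cut sets → 5 cut set(s).
Minimal cut sets: {Aft insulated joint is down, B interlocking CPU is out, Cable trips, Lower lamp driver lost, North track relay stuck, South vital relay faulted}; {#2 axle counter offline, Aft power supply failed, Bond wire is inoperative, Lamp driver 2 malfunctions}; {#2 axle counter offline, Aft power supply failed, Lamp driver 2 malfunctions, Reserve signal lamp degraded}; {#2 axle counter offline, Aft power supply failed, Cable 2 degraded, Interlocking CPU 2 lost, Lamp driver 2 malfunctions}; {Main vital relay 2 stuck}.

5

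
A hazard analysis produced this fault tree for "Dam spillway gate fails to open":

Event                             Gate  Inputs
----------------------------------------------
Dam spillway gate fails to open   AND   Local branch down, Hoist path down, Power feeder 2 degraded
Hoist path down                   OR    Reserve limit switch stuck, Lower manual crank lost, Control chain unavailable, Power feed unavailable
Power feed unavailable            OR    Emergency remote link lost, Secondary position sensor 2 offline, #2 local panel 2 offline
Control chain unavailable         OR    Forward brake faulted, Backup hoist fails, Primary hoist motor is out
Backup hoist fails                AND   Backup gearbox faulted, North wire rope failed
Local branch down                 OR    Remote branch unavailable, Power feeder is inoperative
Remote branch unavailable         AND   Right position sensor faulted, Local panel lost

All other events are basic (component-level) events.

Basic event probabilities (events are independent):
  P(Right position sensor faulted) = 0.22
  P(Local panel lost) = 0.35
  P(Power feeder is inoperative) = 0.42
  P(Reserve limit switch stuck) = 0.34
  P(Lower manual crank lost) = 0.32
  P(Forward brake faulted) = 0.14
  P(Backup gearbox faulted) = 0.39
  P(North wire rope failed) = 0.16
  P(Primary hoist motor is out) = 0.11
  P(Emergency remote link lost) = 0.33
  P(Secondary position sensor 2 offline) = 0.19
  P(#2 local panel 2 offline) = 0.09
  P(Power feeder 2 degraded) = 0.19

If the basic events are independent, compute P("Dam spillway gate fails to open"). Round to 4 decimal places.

P(Remote branch unavailable) [AND] = 0.22 × 0.35 = 0.077000
P(Local branch down) [OR] = 1 − (1−0.077000) × (1−0.42) = 0.464660
P(Backup hoist fails) [AND] = 0.39 × 0.16 = 0.062400
P(Control chain unavailable) [OR] = 1 − (1−0.14) × (1−0.062400) × (1−0.11) = 0.282361
P(Power feed unavailable) [OR] = 1 − (1−0.33) × (1−0.19) × (1−0.09) = 0.506143
P(Hoist path down) [OR] = 1 − (1−0.34) × (1−0.32) × (1−0.282361) × (1−0.506143) = 0.840940
P(Dam spillway gate fails to open) [AND] = 0.464660 × 0.840940 × 0.19 = 0.074243
Rounded to 4 decimal places: P(Dam spillway gate fails to open) ≈ 0.0742.

0.0742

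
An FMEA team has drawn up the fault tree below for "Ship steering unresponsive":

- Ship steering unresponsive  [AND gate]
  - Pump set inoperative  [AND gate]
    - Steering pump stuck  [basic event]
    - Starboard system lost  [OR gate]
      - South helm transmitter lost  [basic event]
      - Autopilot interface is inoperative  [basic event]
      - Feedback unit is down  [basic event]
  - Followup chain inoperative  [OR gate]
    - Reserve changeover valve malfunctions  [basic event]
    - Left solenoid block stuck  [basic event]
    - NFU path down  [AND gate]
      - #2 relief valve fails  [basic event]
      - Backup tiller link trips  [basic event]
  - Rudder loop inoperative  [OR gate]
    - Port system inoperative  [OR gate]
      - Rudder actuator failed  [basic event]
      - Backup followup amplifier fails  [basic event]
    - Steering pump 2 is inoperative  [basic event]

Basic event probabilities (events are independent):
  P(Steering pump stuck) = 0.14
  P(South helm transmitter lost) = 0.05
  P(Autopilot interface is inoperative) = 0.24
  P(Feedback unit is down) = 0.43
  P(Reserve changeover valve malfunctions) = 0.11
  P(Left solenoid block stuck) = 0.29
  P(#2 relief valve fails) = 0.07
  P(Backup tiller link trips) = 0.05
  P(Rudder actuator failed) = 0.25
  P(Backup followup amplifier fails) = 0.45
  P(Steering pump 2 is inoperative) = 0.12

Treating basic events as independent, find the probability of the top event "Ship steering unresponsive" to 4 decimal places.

P(Starboard system lost) [OR] = 1 − (1−0.05) × (1−0.24) × (1−0.43) = 0.588460
P(Pump set inoperative) [AND] = 0.14 × 0.588460 = 0.082384
P(NFU path down) [AND] = 0.07 × 0.05 = 0.003500
P(Followup chain inoperative) [OR] = 1 − (1−0.11) × (1−0.29) × (1−0.003500) = 0.370312
P(Port system inoperative) [OR] = 1 − (1−0.25) × (1−0.45) = 0.587500
P(Rudder loop inoperative) [OR] = 1 − (1−0.587500) × (1−0.12) = 0.637000
P(Ship steering unresponsive) [AND] = 0.082384 × 0.370312 × 0.637000 = 0.019433
Rounded to 4 decimal places: P(Ship steering unresponsive) ≈ 0.0194.

0.0194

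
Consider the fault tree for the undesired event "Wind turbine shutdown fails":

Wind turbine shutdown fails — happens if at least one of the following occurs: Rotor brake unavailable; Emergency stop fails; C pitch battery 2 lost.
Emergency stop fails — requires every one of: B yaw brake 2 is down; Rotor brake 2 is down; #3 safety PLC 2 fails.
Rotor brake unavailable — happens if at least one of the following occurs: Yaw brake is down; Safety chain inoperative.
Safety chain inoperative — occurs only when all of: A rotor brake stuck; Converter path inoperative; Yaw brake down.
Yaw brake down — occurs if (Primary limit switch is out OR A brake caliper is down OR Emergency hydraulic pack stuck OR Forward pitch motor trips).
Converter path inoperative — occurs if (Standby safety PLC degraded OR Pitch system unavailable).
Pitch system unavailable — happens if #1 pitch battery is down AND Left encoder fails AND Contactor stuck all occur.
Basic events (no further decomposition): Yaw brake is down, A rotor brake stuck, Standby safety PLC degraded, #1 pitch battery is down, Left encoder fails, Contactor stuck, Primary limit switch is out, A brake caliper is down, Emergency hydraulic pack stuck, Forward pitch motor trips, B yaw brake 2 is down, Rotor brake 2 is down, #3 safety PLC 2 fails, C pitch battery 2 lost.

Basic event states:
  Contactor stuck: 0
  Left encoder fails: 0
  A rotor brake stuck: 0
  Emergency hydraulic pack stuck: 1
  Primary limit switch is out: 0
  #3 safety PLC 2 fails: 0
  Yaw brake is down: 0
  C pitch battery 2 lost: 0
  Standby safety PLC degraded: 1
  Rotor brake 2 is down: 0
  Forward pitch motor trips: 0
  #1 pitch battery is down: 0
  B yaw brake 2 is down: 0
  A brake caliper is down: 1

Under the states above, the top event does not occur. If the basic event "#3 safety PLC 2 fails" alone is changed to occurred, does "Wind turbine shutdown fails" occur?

No

Counterfactual: set "#3 safety PLC 2 fails" to occurred.
Pitch system unavailable [AND]: #1 pitch battery is down=not, Left encoder fails=not, Contactor stuck=not → not all inputs occur → does not occur.
Converter path inoperative [OR]: Standby safety PLC degraded=occurs, Pitch system unavailable=not → at least one input occurs → occurs.
Yaw brake down [OR]: Primary limit switch is out=not, A brake caliper is down=occurs, Emergency hydraulic pack stuck=occurs, Forward pitch motor trips=not → at least one input occurs → occurs.
Safety chain inoperative [AND]: A rotor brake stuck=not, Converter path inoperative=occurs, Yaw brake down=occurs → not all inputs occur → does not occur.
Rotor brake unavailable [OR]: Yaw brake is down=not, Safety chain inoperative=not → no input occurs → does not occur.
Emergency stop fails [AND]: B yaw brake 2 is down=not, Rotor brake 2 is down=not, #3 safety PLC 2 fails=occurs → not all inputs occur → does not occur.
Wind turbine shutdown fails [OR]: Rotor brake unavailable=not, Emergency stop fails=not, C pitch battery 2 lost=not → no input occurs → does not occur.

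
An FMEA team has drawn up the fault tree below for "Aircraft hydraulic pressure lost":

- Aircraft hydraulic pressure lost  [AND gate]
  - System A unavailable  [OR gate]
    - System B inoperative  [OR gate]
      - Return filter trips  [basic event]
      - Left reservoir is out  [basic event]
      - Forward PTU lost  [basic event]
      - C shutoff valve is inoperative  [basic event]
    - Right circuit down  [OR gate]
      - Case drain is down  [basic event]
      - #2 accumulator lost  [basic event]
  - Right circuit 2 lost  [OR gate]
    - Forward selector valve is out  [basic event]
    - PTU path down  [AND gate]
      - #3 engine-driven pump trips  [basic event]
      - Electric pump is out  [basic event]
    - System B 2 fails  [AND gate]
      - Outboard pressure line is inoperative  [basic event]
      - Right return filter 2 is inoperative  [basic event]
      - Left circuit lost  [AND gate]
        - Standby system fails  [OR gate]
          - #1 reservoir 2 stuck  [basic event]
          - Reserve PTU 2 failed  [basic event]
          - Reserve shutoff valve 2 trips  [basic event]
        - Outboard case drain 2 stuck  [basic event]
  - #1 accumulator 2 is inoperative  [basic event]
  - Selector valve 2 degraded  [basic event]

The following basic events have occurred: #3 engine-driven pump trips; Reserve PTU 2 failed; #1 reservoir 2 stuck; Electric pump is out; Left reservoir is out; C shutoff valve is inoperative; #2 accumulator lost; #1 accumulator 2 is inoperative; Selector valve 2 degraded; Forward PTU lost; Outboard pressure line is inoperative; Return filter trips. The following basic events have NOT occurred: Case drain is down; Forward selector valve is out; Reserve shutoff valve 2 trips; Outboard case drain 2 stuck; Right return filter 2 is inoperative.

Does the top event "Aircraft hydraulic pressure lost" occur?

Yes

System B inoperative [OR]: Return filter trips=occurs, Left reservoir is out=occurs, Forward PTU lost=occurs, C shutoff valve is inoperative=occurs → at least one input occurs → occurs.
Right circuit down [OR]: Case drain is down=not, #2 accumulator lost=occurs → at least one input occurs → occurs.
System A unavailable [OR]: System B inoperative=occurs, Right circuit down=occurs → at least one input occurs → occurs.
PTU path down [AND]: #3 engine-driven pump trips=occurs, Electric pump is out=occurs → all inputs occur → occurs.
Standby system fails [OR]: #1 reservoir 2 stuck=occurs, Reserve PTU 2 failed=occurs, Reserve shutoff valve 2 trips=not → at least one input occurs → occurs.
Left circuit lost [AND]: Standby system fails=occurs, Outboard case drain 2 stuck=not → not all inputs occur → does not occur.
System B 2 fails [AND]: Outboard pressure line is inoperative=occurs, Right return filter 2 is inoperative=not, Left circuit lost=not → not all inputs occur → does not occur.
Right circuit 2 lost [OR]: Forward selector valve is out=not, PTU path down=occurs, System B 2 fails=not → at least one input occurs → occurs.
Aircraft hydraulic pressure lost [AND]: System A unavailable=occurs, Right circuit 2 lost=occurs, #1 accumulator 2 is inoperative=occurs, Selector valve 2 degraded=occurs → all inputs occur → occurs.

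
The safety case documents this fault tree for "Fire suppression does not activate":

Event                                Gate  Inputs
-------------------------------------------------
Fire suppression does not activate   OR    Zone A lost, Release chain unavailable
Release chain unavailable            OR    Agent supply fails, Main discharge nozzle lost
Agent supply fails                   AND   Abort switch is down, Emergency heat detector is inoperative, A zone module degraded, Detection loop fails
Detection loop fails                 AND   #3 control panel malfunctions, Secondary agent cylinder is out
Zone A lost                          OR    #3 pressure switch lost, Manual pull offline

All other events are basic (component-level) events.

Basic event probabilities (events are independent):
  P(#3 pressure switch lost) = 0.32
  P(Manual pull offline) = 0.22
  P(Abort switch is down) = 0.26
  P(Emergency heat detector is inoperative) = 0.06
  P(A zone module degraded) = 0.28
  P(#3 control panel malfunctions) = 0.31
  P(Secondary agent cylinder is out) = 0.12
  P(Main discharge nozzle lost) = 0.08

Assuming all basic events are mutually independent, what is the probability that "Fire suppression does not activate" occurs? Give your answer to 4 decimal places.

P(Zone A lost) [OR] = 1 − (1−0.32) × (1−0.22) = 0.469600
P(Detection loop fails) [AND] = 0.31 × 0.12 = 0.037200
P(Agent supply fails) [AND] = 0.26 × 0.06 × 0.28 × 0.037200 = 0.000162
P(Release chain unavailable) [OR] = 1 − (1−0.000162) × (1−0.08) = 0.080149
P(Fire suppression does not activate) [OR] = 1 − (1−0.469600) × (1−0.080149) = 0.512111
Rounded to 4 decimal places: P(Fire suppression does not activate) ≈ 0.5121.

0.5121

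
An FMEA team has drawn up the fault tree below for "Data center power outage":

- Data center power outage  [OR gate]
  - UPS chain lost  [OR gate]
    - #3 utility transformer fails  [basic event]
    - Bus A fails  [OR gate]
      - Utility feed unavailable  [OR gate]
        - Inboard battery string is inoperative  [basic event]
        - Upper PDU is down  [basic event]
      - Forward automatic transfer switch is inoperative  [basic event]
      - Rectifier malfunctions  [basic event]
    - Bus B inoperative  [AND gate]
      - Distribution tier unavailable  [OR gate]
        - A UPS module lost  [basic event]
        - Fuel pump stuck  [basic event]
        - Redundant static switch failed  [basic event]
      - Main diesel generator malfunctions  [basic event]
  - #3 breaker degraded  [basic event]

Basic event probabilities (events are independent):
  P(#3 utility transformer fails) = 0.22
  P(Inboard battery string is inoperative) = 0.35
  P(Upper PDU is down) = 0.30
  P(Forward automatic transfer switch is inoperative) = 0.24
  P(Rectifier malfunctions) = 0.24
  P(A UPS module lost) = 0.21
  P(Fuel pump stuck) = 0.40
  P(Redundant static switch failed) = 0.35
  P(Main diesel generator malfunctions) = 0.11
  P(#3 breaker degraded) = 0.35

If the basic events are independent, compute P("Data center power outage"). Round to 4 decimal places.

0.8769

P(Utility feed unavailable) [OR] = 1 − (1−0.35) × (1−0.30) = 0.545000
P(Bus A fails) [OR] = 1 − (1−0.545000) × (1−0.24) × (1−0.24) = 0.737192
P(Distribution tier unavailable) [OR] = 1 − (1−0.21) × (1−0.40) × (1−0.35) = 0.691900
P(Bus B inoperative) [AND] = 0.691900 × 0.11 = 0.076109
P(UPS chain lost) [OR] = 1 − (1−0.22) × (1−0.737192) × (1−0.076109) = 0.810611
P(Data center power outage) [OR] = 1 − (1−0.810611) × (1−0.35) = 0.876897
Rounded to 4 decimal places: P(Data center power outage) ≈ 0.8769.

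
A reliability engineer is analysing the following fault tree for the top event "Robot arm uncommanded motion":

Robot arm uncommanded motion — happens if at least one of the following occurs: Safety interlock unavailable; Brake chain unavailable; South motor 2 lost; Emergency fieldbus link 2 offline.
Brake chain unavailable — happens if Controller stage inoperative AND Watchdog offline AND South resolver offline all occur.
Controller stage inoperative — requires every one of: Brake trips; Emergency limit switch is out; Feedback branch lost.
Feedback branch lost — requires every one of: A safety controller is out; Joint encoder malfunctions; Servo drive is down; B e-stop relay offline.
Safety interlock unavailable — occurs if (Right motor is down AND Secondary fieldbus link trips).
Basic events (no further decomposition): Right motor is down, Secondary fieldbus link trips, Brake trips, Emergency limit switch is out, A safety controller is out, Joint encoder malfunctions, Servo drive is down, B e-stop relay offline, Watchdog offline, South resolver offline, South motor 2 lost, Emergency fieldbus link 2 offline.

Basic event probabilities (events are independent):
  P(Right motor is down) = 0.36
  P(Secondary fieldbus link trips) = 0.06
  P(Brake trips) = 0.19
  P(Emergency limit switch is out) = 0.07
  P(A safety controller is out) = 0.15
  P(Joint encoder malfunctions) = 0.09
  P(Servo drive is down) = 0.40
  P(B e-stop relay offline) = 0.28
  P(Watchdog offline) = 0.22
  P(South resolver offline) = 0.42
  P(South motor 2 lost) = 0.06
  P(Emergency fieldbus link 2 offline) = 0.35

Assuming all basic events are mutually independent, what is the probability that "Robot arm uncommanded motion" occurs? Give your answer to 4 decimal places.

0.4022

P(Safety interlock unavailable) [AND] = 0.36 × 0.06 = 0.021600
P(Feedback branch lost) [AND] = 0.15 × 0.09 × 0.40 × 0.28 = 0.001512
P(Controller stage inoperative) [AND] = 0.19 × 0.07 × 0.001512 = 0.000020
P(Brake chain unavailable) [AND] = 0.000020 × 0.22 × 0.42 = 0.000002
P(Robot arm uncommanded motion) [OR] = 1 − (1−0.021600) × (1−0.000002) × (1−0.06) × (1−0.35) = 0.402199
Rounded to 4 decimal places: P(Robot arm uncommanded motion) ≈ 0.4022.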